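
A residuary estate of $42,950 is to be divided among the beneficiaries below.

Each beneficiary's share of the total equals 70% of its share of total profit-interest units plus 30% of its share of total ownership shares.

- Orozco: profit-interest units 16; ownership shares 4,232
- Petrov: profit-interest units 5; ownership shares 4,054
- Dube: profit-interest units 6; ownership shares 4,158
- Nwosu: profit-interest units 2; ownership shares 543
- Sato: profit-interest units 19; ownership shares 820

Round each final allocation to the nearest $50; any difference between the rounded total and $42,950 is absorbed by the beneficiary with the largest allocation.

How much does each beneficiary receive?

Orozco: $14,000; Petrov: $6,900; Dube: $7,650; Nwosu: $1,750; Sato: $12,650

Profit-interest units total 48; ownership shares total 13,807.
Combined weights (70% profit-interest units + 30% ownership shares): Orozco 0.3253; Petrov 0.1610; Dube 0.1778; Nwosu 0.0410; Sato 0.2949.
Unrounded shares: Orozco 13,971.06; Petrov 6,915.05; Dube 7,638.46; Nwosu 1,759.45; Sato 12,665.97.
Rounded to nearest $50: Orozco $13,950; Petrov $6,900; Dube $7,650; Nwosu $1,750; Sato $12,650. Sum = $42,900.
Difference $42,950 − $42,900 = +$50 applied to largest allocation (Orozco): Orozco becomes $14,000.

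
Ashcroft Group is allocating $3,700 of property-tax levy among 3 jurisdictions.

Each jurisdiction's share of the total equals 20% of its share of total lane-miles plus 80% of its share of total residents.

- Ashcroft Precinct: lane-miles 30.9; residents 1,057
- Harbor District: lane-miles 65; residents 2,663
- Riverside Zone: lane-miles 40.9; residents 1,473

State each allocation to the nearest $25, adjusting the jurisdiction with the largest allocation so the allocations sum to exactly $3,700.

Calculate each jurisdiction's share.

Totals — lane-miles 136.8, residents 5,193.
Composite weights (20% lane-miles + 80% residents): Ashcroft Precinct 0.2080; Harbor District 0.5053; Riverside Zone 0.2867.
Proportional shares: Ashcroft Precinct 769.64; Harbor District 1,869.51; Riverside Zone 1,060.85.
Rounded to nearest $25: Ashcroft Precinct $775; Harbor District $1,875; Riverside Zone $1,050. Sum = $3,700.
Sum already equals the total — no adjustment.

Ashcroft Precinct: $775 · Harbor District: $1,875 · Riverside Zone: $1,050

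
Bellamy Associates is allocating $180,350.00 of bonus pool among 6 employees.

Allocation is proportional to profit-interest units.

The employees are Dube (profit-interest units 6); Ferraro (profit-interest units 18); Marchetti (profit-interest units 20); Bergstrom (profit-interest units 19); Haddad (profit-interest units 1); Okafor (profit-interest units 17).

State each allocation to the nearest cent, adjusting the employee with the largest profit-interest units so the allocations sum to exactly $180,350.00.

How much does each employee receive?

Sum of profit-interest units: 6 + 18 + 20 + 19 + 1 + 17 = 81.
Proportional shares: Dube 13,359.2593; Ferraro 40,077.7778; Marchetti 44,530.8642; Bergstrom 42,304.3210; Haddad 2,226.5432; Okafor 37,851.2346.
After rounding (cent): Dube $13,359.26; Ferraro $40,077.78; Marchetti $44,530.86; Bergstrom $42,304.32; Haddad $2,226.54; Okafor $37,851.23. Sum = $180,349.99.
Difference $180,350.00 − $180,349.99 = +$0.01 applied to largest profit-interest units (Marchetti): Marchetti becomes $44,530.87.

Dube: $13,359.26 | Ferraro: $40,077.78 | Marchetti: $44,530.87 | Bergstrom: $42,304.32 | Haddad: $2,226.54 | Okafor: $37,851.23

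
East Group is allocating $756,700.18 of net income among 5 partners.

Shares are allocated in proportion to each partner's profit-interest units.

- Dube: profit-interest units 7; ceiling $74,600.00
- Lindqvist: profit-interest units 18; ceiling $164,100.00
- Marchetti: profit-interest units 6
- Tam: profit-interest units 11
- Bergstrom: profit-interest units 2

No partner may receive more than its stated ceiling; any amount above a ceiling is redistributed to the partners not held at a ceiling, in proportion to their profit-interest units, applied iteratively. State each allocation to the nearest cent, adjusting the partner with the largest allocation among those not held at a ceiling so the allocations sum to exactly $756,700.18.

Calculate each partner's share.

Dube: $74,600.00 | Lindqvist: $164,100.00 | Marchetti: $163,579.00 | Tam: $299,894.85 | Bergstrom: $54,526.33

Total profit-interest units = 44.
Unconstrained shares: Dube 120,384.1195; Lindqvist 309,559.1645; Marchetti 103,186.3882; Tam 189,175.0450; Bergstrom 34,395.4627.
Held at cap: Dube ($74,600.00), Lindqvist ($164,100.00); remaining pool $518,000.18 reallocated over remaining profit-interest units 19.
Shares after redistribution: Marchetti 163,579.0042 → $163,579.00; Tam 299,894.8411 → $299,894.84; Bergstrom 54,526.3347 → $54,526.33.
Rounding difference +$0.01 applied to Tam → $299,894.85.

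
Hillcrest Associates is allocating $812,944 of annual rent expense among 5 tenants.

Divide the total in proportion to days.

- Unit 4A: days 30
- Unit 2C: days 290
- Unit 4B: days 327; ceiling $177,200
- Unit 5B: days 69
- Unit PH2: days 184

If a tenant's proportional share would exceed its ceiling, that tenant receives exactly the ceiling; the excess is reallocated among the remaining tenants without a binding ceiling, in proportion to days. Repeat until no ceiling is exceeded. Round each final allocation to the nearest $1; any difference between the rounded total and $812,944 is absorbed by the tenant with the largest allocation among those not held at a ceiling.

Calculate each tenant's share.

Unit 4A: $33,285 · Unit 2C: $321,755 · Unit 4B: $177,200 · Unit 5B: $76,556 · Unit PH2: $204,148

Sum of days: 900.
Pro-rata shares before constraints: Unit 4A 27,098.13; Unit 2C 261,948.62; Unit 4B 295,369.65; Unit 5B 62,325.71; Unit PH2 166,201.88.
Capped: Unit 4B ($177,200); remaining pool $635,744 reallocated over remaining days 573.
Redistributed shares: Unit 4A 33,285.03 → $33,285; Unit 2C 321,755.25 → $321,755; Unit 5B 76,555.56 → $76,556; Unit PH2 204,148.16 → $204,148.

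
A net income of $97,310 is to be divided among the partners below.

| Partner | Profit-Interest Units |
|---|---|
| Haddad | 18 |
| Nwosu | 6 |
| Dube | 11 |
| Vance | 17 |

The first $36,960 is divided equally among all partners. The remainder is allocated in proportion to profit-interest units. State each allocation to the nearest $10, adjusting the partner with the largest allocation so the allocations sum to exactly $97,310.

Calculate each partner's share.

Haddad: $30,130; Nwosu: $16,200; Dube: $22,010; Vance: $28,970

First tranche $36,960 split equally: $9,240 each.
Remainder $60,350 by profit-interest units (total 52): Haddad 20,890.38 → $20,890; Nwosu 6,963.46 → $6,960; Dube 12,766.35 → $12,770; Vance 19,729.81 → $19,730.
Totals: Haddad $9,240 + $20,890 = $30,130; Nwosu $9,240 + $6,960 = $16,200; Dube $9,240 + $12,770 = $22,010; Vance $9,240 + $19,730 = $28,970.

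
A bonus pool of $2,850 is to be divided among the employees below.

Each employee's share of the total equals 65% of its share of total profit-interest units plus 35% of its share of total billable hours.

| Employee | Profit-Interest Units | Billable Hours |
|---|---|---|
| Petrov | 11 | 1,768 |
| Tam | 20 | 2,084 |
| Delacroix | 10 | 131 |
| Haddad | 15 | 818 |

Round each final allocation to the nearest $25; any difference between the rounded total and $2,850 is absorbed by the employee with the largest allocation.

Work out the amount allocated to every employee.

Totals — profit-interest units 56, billable hours 4,801.
Combined weights (65% profit-interest units + 35% billable hours): Petrov 0.2566; Tam 0.3841; Delacroix 0.1256; Haddad 0.2337.
Raw shares: Petrov 731.22; Tam 1,094.60; Delacroix 358.02; Haddad 666.16.
At nearest $25: Petrov $725; Tam $1,100; Delacroix $350; Haddad $675. Sum = $2,850.
Rounded total matches; no reconciliation needed.

Petrov: $725 · Tam: $1,100 · Delacroix: $350 · Haddad: $675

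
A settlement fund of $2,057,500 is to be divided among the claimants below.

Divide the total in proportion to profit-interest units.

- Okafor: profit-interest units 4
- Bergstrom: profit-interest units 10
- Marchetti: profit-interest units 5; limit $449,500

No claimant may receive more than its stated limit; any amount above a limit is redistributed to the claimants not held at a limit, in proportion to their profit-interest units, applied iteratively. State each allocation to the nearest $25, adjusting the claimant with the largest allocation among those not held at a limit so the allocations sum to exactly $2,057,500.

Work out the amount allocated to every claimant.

Total profit-interest units = 19.
Pro-rata shares before constraints: Okafor 433,157.89; Bergstrom 1,082,894.74; Marchetti 541,447.37.
Capped: Marchetti ($449,500); residual $1,608,000 reallocated over remaining profit-interest units 14.
Remaining shares: Okafor 459,428.57 → $459,425; Bergstrom 1,148,571.43 → $1,148,575.

Okafor: $459,425 · Bergstrom: $1,148,575 · Marchetti: $449,500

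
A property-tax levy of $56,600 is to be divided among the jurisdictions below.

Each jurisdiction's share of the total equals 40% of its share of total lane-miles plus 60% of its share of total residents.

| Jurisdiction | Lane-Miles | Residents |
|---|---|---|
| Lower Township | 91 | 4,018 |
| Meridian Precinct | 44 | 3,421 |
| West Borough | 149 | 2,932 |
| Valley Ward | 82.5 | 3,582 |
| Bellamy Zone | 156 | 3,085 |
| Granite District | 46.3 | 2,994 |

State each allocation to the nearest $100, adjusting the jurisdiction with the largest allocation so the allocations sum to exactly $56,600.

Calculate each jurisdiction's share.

Totals — lane-miles 568.8, residents 20,032.
Composite weights (40% lane-miles + 60% residents): Lower Township 0.1843; Meridian Precinct 0.1334; West Borough 0.1926; Valley Ward 0.1653; Bellamy Zone 0.2021; Granite District 0.1222.
Raw shares: Lower Township 10,433.75; Meridian Precinct 7,550.91; West Borough 10,901.24; Valley Ward 9,356.28; Bellamy Zone 11,439.24; Granite District 6,918.57.
After rounding ($100): Lower Township $10,400; Meridian Precinct $7,600; West Borough $10,900; Valley Ward $9,400; Bellamy Zone $11,400; Granite District $6,900. Sum = $56,600.
No rounding difference to absorb.

Lower Township: $10,400 · Meridian Precinct: $7,600 · West Borough: $10,900 · Valley Ward: $9,400 · Bellamy Zone: $11,400 · Granite District: $6,900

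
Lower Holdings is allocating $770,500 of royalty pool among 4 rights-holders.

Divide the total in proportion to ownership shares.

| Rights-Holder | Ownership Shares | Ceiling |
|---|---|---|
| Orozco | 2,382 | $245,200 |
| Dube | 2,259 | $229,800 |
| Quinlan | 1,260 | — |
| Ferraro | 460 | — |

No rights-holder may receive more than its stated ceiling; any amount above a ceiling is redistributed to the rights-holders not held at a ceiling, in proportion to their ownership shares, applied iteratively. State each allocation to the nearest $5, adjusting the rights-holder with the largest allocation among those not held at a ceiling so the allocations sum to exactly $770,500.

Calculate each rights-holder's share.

Total ownership shares = 6,361.
Proportional shares (ignoring caps): Orozco 288,528.69; Dube 273,629.85; Quinlan 152,622.23; Ferraro 55,719.23.
Held at cap: Orozco ($245,200), Dube ($229,800); remaining pool $295,500 reallocated over remaining ownership shares 1,720.
Shares after redistribution: Quinlan 216,470.93 → $216,470; Ferraro 79,029.07 → $79,030.

Orozco: $245,200 | Dube: $229,800 | Quinlan: $216,470 | Ferraro: $79,030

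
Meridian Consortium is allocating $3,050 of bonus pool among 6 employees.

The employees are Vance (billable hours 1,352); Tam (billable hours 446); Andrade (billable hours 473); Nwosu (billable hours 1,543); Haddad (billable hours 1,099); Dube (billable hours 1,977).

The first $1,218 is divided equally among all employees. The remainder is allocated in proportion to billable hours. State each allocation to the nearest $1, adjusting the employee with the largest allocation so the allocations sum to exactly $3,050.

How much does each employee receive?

First tranche $1,218 split equally: $203 each.
Remainder $1,832 by billable hours (total 6,890): Vance 359.49 → $359; Tam 118.59 → $119; Andrade 125.77 → $126; Nwosu 410.27 → $410; Haddad 292.22 → $292; Dube 525.67 → $526.
Totals: Vance $203 + $359 = $562; Tam $203 + $119 = $322; Andrade $203 + $126 = $329; Nwosu $203 + $410 = $613; Haddad $203 + $292 = $495; Dube $203 + $526 = $729.

Vance: $562 · Tam: $322 · Andrade: $329 · Nwosu: $613 · Haddad: $495 · Dube: $729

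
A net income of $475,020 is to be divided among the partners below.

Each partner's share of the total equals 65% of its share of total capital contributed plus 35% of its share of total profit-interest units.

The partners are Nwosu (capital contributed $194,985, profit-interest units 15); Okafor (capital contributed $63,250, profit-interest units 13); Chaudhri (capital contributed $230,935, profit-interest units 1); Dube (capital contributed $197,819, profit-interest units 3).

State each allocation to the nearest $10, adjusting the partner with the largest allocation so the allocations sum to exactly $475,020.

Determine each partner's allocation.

Nwosu: $165,560 · Okafor: $95,970 · Chaudhri: $108,990 · Dube: $104,500

Totals — capital contributed 686,989, profit-interest units 32.
Combined weights (65% capital contributed + 35% profit-interest units): Nwosu 0.3485; Okafor 0.2020; Chaudhri 0.2294; Dube 0.2200.
Unrounded shares: Nwosu 165,567.78; Okafor 95,969.23; Chaudhri 108,987.85; Dube 104,495.13.
After rounding ($10): Nwosu $165,570; Okafor $95,970; Chaudhri $108,990; Dube $104,500. Sum = $475,030.
Difference $475,020 − $475,030 = −$10 applied to largest allocation (Nwosu): Nwosu becomes $165,560.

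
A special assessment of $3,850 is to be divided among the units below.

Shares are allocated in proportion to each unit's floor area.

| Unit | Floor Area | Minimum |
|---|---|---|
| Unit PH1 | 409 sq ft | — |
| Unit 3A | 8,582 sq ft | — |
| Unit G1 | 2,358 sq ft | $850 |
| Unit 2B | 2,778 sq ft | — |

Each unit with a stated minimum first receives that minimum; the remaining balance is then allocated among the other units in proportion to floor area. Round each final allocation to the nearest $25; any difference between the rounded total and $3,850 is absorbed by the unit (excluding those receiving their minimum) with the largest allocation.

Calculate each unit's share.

Guaranteed amounts: Unit G1 $850. Remaining pool $3,000.
Remaining pool split over remaining floor area 11,769: Unit PH1 104.26 → $100; Unit 3A 2,187.61 → $2,200; Unit 2B 708.13 → $700.

Unit PH1: $100; Unit 3A: $2,200; Unit G1: $850; Unit 2B: $700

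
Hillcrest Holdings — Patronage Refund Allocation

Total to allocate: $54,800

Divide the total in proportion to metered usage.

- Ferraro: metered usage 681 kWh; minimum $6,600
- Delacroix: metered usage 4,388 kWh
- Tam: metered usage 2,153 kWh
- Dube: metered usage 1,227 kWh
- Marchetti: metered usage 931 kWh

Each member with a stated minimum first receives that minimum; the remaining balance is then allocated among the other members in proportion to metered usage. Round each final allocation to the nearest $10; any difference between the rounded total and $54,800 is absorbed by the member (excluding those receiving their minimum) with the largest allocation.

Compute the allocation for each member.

Ferraro: $6,600; Delacroix: $24,310; Tam: $11,930; Dube: $6,800; Marchetti: $5,160

Fund the minimums — Ferraro $6,600. Balance $48,200.
Balance split over remaining metered usage 8,699: Delacroix 24,313.32 → $24,310; Tam 11,929.49 → $11,930; Dube 6,798.64 → $6,800; Marchetti 5,158.55 → $5,160.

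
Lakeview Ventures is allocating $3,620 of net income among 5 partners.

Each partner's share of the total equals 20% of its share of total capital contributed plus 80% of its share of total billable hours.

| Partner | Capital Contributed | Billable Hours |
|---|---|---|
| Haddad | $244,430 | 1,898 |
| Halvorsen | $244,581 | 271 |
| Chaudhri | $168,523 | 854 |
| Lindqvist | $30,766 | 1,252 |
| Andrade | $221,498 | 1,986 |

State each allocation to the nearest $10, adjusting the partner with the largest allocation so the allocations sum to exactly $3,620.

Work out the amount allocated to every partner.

Haddad: $1,070; Halvorsen: $320; Chaudhri: $530; Lindqvist: $600; Andrade: $1,100

Capital contributed total 909,798; billable hours total 6,261.
Composite weights (20% capital contributed + 80% billable hours): Haddad 0.2962; Halvorsen 0.0884; Chaudhri 0.1462; Lindqvist 0.1667; Andrade 0.3025.
Raw shares: Haddad 1,072.42; Halvorsen 319.98; Chaudhri 529.12; Lindqvist 603.59; Andrade 1,094.88.
Rounded to nearest $10: Haddad $1,070; Halvorsen $320; Chaudhri $530; Lindqvist $600; Andrade $1,090. Sum = $3,610.
Difference $3,620 − $3,610 = +$10 applied to largest allocation (Andrade): Andrade becomes $1,100.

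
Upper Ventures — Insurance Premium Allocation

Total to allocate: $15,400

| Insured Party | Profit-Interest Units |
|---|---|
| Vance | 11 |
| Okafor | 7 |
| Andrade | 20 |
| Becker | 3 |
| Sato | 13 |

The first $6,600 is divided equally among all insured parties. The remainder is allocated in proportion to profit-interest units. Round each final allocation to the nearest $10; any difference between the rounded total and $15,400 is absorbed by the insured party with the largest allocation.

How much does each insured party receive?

Vance: $3,110 · Okafor: $2,460 · Andrade: $4,580 · Becker: $1,810 · Sato: $3,440

First tranche $6,600 split equally: $1,320 each.
Remainder $8,800 by profit-interest units (total 54): Vance 1,792.59 → $1,790; Okafor 1,140.74 → $1,140; Andrade 3,259.26 → $3,260; Becker 488.89 → $490; Sato 2,118.52 → $2,120.
Totals: Vance $1,320 + $1,790 = $3,110; Okafor $1,320 + $1,140 = $2,460; Andrade $1,320 + $3,260 = $4,580; Becker $1,320 + $490 = $1,810; Sato $1,320 + $2,120 = $3,440.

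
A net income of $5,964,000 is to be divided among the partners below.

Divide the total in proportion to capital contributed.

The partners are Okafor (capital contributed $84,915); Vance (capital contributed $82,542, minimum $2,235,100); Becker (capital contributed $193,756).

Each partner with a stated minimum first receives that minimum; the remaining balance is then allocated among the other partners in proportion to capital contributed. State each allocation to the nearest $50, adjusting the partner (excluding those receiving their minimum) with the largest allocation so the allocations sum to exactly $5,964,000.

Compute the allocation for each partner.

Okafor: $1,136,250 · Vance: $2,235,100 · Becker: $2,592,650

Fund the minimums — Vance $2,235,100. Balance $3,728,900.
Balance split over remaining capital contributed 278,671: Okafor 1,136,248.64 → $1,136,250; Becker 2,592,651.36 → $2,592,650.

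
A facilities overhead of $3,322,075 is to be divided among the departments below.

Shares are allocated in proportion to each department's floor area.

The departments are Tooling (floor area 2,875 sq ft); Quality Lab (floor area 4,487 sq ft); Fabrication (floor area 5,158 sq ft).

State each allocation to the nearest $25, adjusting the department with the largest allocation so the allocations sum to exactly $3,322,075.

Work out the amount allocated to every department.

Combined floor area = 12,520.
Raw shares: Tooling 2,875/12,520 × $3,322,075 = 762,856.68; Quality Lab 4,487/12,520 × $3,322,075 = 1,190,587.10; Fabrication 5,158/12,520 × $3,322,075 = 1,368,631.22.
After rounding ($25): Tooling $762,850; Quality Lab $1,190,575; Fabrication $1,368,625. Sum = $3,322,050.
Difference $3,322,075 − $3,322,050 = +$25 applied to largest allocation (Fabrication): Fabrication becomes $1,368,650.

Tooling: $762,850 · Quality Lab: $1,190,575 · Fabrication: $1,368,650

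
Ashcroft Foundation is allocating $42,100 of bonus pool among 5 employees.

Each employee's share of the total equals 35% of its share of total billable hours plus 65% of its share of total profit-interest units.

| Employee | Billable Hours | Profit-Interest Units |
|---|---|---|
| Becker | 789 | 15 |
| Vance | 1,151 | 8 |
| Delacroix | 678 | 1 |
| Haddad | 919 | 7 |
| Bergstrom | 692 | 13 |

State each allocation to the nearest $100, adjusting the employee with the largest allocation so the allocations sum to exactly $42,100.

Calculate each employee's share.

Becker: $12,000 · Vance: $9,000 · Delacroix: $3,000 · Haddad: $7,600 · Bergstrom: $10,500

Billable hours total 4,229; profit-interest units total 44.
Combined weights (35% billable hours + 65% profit-interest units): Becker 0.2869; Vance 0.2134; Delacroix 0.0709; Haddad 0.1795; Bergstrom 0.2493.
Proportional shares: Becker 12,078.07; Vance 8,985.86; Delacroix 2,984.27; Haddad 7,555.57; Bergstrom 10,496.23.
At nearest $100: Becker $12,100; Vance $9,000; Delacroix $3,000; Haddad $7,600; Bergstrom $10,500. Sum = $42,200.
Difference $42,100 − $42,200 = −$100 applied to largest allocation (Becker): Becker becomes $12,000.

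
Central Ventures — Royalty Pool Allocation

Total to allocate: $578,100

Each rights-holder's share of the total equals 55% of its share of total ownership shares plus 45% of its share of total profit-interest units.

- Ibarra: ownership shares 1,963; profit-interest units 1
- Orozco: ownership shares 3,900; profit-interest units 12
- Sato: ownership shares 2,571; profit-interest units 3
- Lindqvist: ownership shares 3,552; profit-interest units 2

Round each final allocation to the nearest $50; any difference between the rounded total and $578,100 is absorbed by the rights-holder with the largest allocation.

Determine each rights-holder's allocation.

Ibarra: $66,550 · Orozco: $276,850 · Sato: $111,550 · Lindqvist: $123,150

Totals — ownership shares 11,986, profit-interest units 18.
Combined weights (55% ownership shares + 45% profit-interest units): Ibarra 0.1151; Orozco 0.4790; Sato 0.1930; Lindqvist 0.2130.
Unrounded shares: Ibarra 66,525.39; Orozco 276,886.07; Sato 111,558.93; Lindqvist 123,129.61.
At nearest $50: Ibarra $66,550; Orozco $276,900; Sato $111,550; Lindqvist $123,150. Sum = $578,150.
Difference $578,100 − $578,150 = −$50 applied to largest allocation (Orozco): Orozco becomes $276,850.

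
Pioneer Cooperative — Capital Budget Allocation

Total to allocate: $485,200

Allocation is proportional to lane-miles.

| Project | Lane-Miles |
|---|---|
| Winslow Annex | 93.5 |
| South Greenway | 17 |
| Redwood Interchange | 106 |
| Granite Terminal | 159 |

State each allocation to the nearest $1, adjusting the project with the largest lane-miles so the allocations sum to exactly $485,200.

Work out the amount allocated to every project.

Sum of lane-miles: 93.5 + 17 + 106 + 159 = 375.5.
Raw shares: Winslow Annex 120,815.45; South Greenway 21,966.44; Redwood Interchange 136,967.24; Granite Terminal 205,450.87.
At nearest $1: Winslow Annex $120,815; South Greenway $21,966; Redwood Interchange $136,967; Granite Terminal $205,451. Sum = $485,199.
Difference $485,200 − $485,199 = +$1 applied to largest lane-miles (Granite Terminal): Granite Terminal becomes $205,452.

Winslow Annex: $120,815 · South Greenway: $21,966 · Redwood Interchange: $136,967 · Granite Terminal: $205,452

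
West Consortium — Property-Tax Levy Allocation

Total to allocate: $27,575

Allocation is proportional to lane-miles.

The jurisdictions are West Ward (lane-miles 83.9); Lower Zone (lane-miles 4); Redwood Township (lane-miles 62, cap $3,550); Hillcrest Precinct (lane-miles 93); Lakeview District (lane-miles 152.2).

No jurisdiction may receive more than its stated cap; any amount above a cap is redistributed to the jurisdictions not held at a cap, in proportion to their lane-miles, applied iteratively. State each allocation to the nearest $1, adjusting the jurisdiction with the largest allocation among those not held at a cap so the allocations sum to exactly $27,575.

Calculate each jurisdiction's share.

Combined lane-miles = 395.1.
Pro-rata shares before constraints: West Ward 5,855.59; Lower Zone 279.17; Redwood Township 4,327.13; Hillcrest Precinct 6,490.70; Lakeview District 10,622.41.
Held at cap: Redwood Township ($3,550); balance $24,025 reallocated over remaining lane-miles 333.1.
Shares after redistribution: West Ward 6,051.33 → $6,051; Lower Zone 288.502 → $289; Hillcrest Precinct 6,707.67 → $6,708; Lakeview District 10,977.499 → $10,977.

West Ward: $6,051; Lower Zone: $289; Redwood Township: $3,550; Hillcrest Precinct: $6,708; Lakeview District: $10,977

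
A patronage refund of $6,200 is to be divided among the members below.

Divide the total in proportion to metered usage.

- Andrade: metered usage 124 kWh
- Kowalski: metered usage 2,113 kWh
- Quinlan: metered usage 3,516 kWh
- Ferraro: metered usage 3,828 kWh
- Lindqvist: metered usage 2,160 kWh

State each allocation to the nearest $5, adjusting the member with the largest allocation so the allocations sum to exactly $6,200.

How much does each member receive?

Andrade: $65 · Kowalski: $1,115 · Quinlan: $1,855 · Ferraro: $2,025 · Lindqvist: $1,140

Sum of metered usage: 11,741.
Pro-rata amounts: Andrade 124/11,741 × $6,200 = 65.48; Kowalski 2,113/11,741 × $6,200 = 1,115.80; Quinlan 3,516/11,741 × $6,200 = 1,856.67; Ferraro 3,828/11,741 × $6,200 = 2,021.43; Lindqvist 2,160/11,741 × $6,200 = 1,140.62.
At nearest $5: Andrade $65; Kowalski $1,115; Quinlan $1,855; Ferraro $2,020; Lindqvist $1,140. Sum = $6,195.
Difference $6,200 − $6,195 = +$5 applied to largest allocation (Ferraro): Ferraro becomes $2,025.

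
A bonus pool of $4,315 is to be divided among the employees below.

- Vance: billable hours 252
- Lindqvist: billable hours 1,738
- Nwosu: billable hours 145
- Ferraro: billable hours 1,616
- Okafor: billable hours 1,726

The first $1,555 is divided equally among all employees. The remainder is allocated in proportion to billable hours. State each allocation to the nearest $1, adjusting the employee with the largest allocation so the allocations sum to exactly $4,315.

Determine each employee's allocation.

$1,555 shared equally gives $311 per employee.
Remainder $2,760 by billable hours (total 5,477): Vance 126.99 → $127; Lindqvist 875.82 → $876; Nwosu 73.07 → $73; Ferraro 814.34 → $814; Okafor 869.78 → $870.
Totals: Vance $311 + $127 = $438; Lindqvist $311 + $876 = $1,187; Nwosu $311 + $73 = $384; Ferraro $311 + $814 = $1,125; Okafor $311 + $870 = $1,181.

Vance: $438; Lindqvist: $1,187; Nwosu: $384; Ferraro: $1,125; Okafor: $1,181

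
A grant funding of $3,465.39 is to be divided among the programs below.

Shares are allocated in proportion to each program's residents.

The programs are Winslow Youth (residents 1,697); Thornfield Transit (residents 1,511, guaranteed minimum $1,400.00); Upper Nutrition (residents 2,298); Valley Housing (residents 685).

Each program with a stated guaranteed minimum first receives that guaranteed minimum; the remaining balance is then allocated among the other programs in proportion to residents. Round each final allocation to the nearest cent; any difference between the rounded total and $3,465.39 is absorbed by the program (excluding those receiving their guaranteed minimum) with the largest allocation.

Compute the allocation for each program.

Winslow Youth: $748.92 · Thornfield Transit: $1,400.00 · Upper Nutrition: $1,014.16 · Valley Housing: $302.31

Guaranteed amounts: Thornfield Transit $1,400.00. Residual $2,065.39.
Residual split over remaining residents 4,680: Winslow Youth 748.9245 → $748.92; Upper Nutrition 1,014.1594 → $1,014.16; Valley Housing 302.3060 → $302.31.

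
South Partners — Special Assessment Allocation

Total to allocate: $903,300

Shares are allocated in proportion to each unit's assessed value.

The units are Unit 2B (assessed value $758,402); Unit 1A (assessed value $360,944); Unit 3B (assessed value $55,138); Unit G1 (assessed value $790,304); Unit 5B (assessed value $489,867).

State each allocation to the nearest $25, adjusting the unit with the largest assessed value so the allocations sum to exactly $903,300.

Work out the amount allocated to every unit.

Unit 2B: $279,100; Unit 1A: $132,825; Unit 3B: $20,300; Unit G1: $290,800; Unit 5B: $180,275

Sum of assessed value: 2,454,655.
Proportional shares: Unit 2B 758,402/2,454,655 × $903,300 = 279,087.91; Unit 1A 360,944/2,454,655 × $903,300 = 132,825.47; Unit 3B 55,138/2,454,655 × $903,300 = 20,290.49; Unit G1 790,304/2,454,655 × $903,300 = 290,827.67; Unit 5B 489,867/2,454,655 × $903,300 = 180,268.45.
Rounded to nearest $25: Unit 2B $279,100; Unit 1A $132,825; Unit 3B $20,300; Unit G1 $290,825; Unit 5B $180,275. Sum = $903,325.
Difference $903,300 − $903,325 = −$25 applied to largest assessed value (Unit G1): Unit G1 becomes $290,800.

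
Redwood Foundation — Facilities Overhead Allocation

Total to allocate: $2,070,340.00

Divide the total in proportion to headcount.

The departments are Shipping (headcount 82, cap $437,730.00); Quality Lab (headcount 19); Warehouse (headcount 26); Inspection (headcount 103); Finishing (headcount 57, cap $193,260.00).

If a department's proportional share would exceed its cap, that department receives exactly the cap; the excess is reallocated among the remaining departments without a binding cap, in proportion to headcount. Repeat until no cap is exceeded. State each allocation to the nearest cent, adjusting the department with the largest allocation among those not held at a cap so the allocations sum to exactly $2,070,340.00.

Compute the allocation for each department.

Combined headcount = 287.
Unconstrained shares: Shipping 591,525.7143; Quality Lab 137,060.8362; Warehouse 187,556.9338; Inspection 743,014.0070; Finishing 411,182.5087.
Cap binds for Shipping ($437,730.00), Finishing ($193,260.00); remaining pool $1,439,350.00 reallocated over remaining headcount 148.
Remaining shares: Quality Lab 184,781.4189 → $184,781.42; Warehouse 252,858.7838 → $252,858.78; Inspection 1,001,709.7973 → $1,001,709.80.

Shipping: $437,730.00 · Quality Lab: $184,781.42 · Warehouse: $252,858.78 · Inspection: $1,001,709.80 · Finishing: $193,260.00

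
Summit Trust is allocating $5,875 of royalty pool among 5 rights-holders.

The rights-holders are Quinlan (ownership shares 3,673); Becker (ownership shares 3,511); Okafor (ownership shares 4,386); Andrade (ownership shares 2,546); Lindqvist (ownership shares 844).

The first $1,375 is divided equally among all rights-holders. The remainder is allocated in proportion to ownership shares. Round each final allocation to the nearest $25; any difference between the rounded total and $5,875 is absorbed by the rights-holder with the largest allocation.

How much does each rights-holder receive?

Equal tier: $1,375 ÷ 5 = $275 apiece.
Remainder $4,500 by ownership shares (total 14,960): Quinlan 1,104.85 → $1,100; Becker 1,056.12 → $1,050; Okafor 1,319.32 → $1,325; Andrade 765.84 → $775; Lindqvist 253.88 → $250.
Totals: Quinlan $275 + $1,100 = $1,375; Becker $275 + $1,050 = $1,325; Okafor $275 + $1,325 = $1,600; Andrade $275 + $775 = $1,050; Lindqvist $275 + $250 = $525.

Quinlan: $1,375 · Becker: $1,325 · Okafor: $1,600 · Andrade: $1,050 · Lindqvist: $525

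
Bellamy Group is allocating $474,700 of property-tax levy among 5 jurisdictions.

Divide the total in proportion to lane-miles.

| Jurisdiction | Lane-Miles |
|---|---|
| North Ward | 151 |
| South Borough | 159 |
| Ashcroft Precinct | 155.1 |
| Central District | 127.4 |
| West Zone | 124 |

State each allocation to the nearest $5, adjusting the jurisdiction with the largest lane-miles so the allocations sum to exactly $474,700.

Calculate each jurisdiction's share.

Total lane-miles = 151 + 159 + 155.1 + 127.4 + 124 = 716.5.
Pro-rata amounts: North Ward 100,041.45; South Borough 105,341.66; Ashcroft Precinct 102,757.81; Central District 84,405.83; West Zone 82,153.24.
At nearest $5: North Ward $100,040; South Borough $105,340; Ashcroft Precinct $102,760; Central District $84,405; West Zone $82,155. Sum = $474,700.
Rounded total matches; no reconciliation needed.

North Ward: $100,040; South Borough: $105,340; Ashcroft Precinct: $102,760; Central District: $84,405; West Zone: $82,155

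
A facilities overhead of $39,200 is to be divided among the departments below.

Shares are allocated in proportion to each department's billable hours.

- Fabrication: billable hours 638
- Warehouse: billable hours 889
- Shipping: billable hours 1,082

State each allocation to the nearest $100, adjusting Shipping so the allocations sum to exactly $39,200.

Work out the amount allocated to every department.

Fabrication: $9,600; Warehouse: $13,400; Shipping: $16,200

Sum of billable hours: 2,609.
Pro-rata amounts: Fabrication 638/2,609 × $39,200 = 9,585.89; Warehouse 889/2,609 × $39,200 = 13,357.15; Shipping 1,082/2,609 × $39,200 = 16,256.96.
After rounding ($100): Fabrication $9,600; Warehouse $13,400; Shipping $16,300. Sum = $39,300.
Difference $39,200 − $39,300 = −$100 applied to Shipping: Shipping becomes $16,200.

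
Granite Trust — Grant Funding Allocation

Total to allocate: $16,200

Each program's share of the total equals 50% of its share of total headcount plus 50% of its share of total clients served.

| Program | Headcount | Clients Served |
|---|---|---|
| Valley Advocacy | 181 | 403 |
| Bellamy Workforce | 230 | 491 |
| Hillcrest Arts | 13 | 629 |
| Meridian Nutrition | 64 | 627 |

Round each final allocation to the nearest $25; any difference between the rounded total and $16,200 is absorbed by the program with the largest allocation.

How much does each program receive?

Headcount total 488; clients served total 2,150.
Combined weights (50% headcount + 50% clients served): Valley Advocacy 0.2792; Bellamy Workforce 0.3498; Hillcrest Arts 0.1596; Meridian Nutrition 0.2114.
Raw shares: Valley Advocacy 4,522.58; Bellamy Workforce 5,667.44; Hillcrest Arts 2,585.50; Meridian Nutrition 3,424.48.
After rounding ($25): Valley Advocacy $4,525; Bellamy Workforce $5,675; Hillcrest Arts $2,575; Meridian Nutrition $3,425. Sum = $16,200.
No rounding difference to absorb.

Valley Advocacy: $4,525 · Bellamy Workforce: $5,675 · Hillcrest Arts: $2,575 · Meridian Nutrition: $3,425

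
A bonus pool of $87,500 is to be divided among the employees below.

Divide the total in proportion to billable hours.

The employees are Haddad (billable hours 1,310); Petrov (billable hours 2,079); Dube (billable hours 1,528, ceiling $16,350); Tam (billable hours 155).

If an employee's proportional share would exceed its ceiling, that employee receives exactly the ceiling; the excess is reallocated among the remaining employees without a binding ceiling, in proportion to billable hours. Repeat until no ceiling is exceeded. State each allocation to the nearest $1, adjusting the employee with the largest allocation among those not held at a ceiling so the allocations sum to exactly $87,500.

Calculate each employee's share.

Haddad: $26,300 | Petrov: $41,738 | Dube: $16,350 | Tam: $3,112

Sum of billable hours: 5,072.
Pro-rata shares before constraints: Haddad 22,599.57; Petrov 35,866.03; Dube 26,360.41; Tam 2,673.99.
Cap binds for Dube ($16,350); balance $71,150 reallocated over remaining billable hours 3,544.
Redistributed shares: Haddad 26,299.80 → $26,300; Petrov 41,738.39 → $41,738; Tam 3,111.81 → $3,112.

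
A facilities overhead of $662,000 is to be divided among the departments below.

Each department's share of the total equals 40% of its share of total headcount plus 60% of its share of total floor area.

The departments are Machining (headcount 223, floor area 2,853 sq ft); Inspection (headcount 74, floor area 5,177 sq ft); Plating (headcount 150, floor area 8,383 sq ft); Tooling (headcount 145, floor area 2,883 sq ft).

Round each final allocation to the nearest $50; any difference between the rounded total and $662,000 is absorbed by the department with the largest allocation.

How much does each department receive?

Totals — headcount 592, floor area 19,296.
Blended shares (40% headcount + 60% floor area): Machining 0.2394; Inspection 0.2110; Plating 0.3620; Tooling 0.1876.
Raw shares: Machining 158,475.10; Inspection 139,666.36; Plating 239,655.10; Tooling 124,203.44.
At nearest $50: Machining $158,500; Inspection $139,650; Plating $239,650; Tooling $124,200. Sum = $662,000.
No rounding difference to absorb.

Machining: $158,500 | Inspection: $139,650 | Plating: $239,650 | Tooling: $124,200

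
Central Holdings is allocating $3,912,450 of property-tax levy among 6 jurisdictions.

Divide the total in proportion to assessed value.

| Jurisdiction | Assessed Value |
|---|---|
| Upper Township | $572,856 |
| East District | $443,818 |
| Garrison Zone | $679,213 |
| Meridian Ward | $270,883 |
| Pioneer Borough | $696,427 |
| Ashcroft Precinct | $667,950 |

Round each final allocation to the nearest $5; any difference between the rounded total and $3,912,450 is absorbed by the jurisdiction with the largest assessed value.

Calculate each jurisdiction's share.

Sum of assessed value: 572,856 + 443,818 + 679,213 + 270,883 + 696,427 + 667,950 = 3,331,147.
Raw shares: Upper Township 672,822.44; East District 521,266.62; Garrison Zone 797,739.31; Meridian Ward 318,153.53; Pioneer Borough 817,957.24; Ashcroft Precinct 784,510.85.
At nearest $5: Upper Township $672,820; East District $521,265; Garrison Zone $797,740; Meridian Ward $318,155; Pioneer Borough $817,955; Ashcroft Precinct $784,510. Sum = $3,912,445.
Difference $3,912,450 − $3,912,445 = +$5 applied to largest assessed value (Pioneer Borough): Pioneer Borough becomes $817,960.

Upper Township: $672,820; East District: $521,265; Garrison Zone: $797,740; Meridian Ward: $318,155; Pioneer Borough: $817,960; Ashcroft Precinct: $784,510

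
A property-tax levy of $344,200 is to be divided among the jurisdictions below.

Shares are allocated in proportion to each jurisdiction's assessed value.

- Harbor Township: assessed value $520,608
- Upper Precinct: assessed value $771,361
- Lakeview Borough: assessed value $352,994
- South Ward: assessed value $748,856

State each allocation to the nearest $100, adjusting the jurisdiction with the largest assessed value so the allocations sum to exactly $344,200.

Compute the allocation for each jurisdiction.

Harbor Township: $74,900; Upper Precinct: $110,800; Lakeview Borough: $50,800; South Ward: $107,700

Total assessed value = 520,608 + 771,361 + 352,994 + 748,856 = 2,393,819.
Raw shares: Harbor Township 74,856.65; Upper Precinct 110,911.67; Lakeview Borough 50,755.94; South Ward 107,675.74.
After rounding ($100): Harbor Township $74,900; Upper Precinct $110,900; Lakeview Borough $50,800; South Ward $107,700. Sum = $344,300.
Difference $344,200 − $344,300 = −$100 applied to largest assessed value (Upper Precinct): Upper Precinct becomes $110,800.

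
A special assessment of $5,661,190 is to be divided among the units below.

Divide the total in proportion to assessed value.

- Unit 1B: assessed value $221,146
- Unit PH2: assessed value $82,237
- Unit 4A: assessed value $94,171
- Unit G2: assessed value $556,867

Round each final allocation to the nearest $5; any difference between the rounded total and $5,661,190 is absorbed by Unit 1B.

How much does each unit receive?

Unit 1B: $1,311,740 | Unit PH2: $487,790 | Unit 4A: $558,580 | Unit G2: $3,303,080

Total assessed value = 954,421.
Raw shares: Unit 1B 221,146/954,421 × $5,661,190 = 1,311,737.19; Unit PH2 82,237/954,421 × $5,661,190 = 487,792.37; Unit 4A 94,171/954,421 × $5,661,190 = 558,579.41; Unit G2 556,867/954,421 × $5,661,190 = 3,303,081.02.
At nearest $5: Unit 1B $1,311,735; Unit PH2 $487,790; Unit 4A $558,580; Unit G2 $3,303,080. Sum = $5,661,185.
Difference $5,661,190 − $5,661,185 = +$5 applied to Unit 1B: Unit 1B becomes $1,311,740.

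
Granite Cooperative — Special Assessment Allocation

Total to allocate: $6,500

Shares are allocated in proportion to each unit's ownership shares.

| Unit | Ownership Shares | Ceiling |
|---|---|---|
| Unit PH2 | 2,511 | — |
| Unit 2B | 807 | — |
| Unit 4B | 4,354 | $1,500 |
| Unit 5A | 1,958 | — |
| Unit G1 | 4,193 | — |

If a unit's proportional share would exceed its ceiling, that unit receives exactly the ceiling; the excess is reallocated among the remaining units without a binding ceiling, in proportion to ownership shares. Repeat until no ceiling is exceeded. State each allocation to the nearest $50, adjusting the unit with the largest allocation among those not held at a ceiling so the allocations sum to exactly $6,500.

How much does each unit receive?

Ownership shares total: 13,823.
Pro-rata shares before constraints: Unit PH2 1,180.75; Unit 2B 379.48; Unit 4B 2,047.38; Unit 5A 920.71; Unit G1 1,971.68.
Capped: Unit 4B ($1,500); residual $5,000 reallocated over remaining ownership shares 9,469.
Shares after redistribution: Unit PH2 1,325.91 → $1,350; Unit 2B 426.13 → $450; Unit 5A 1,033.90 → $1,050; Unit G1 2,214.07 → $2,200.
Rounding difference −$50 applied to Unit G1 → $2,150.

Unit PH2: $1,350 | Unit 2B: $450 | Unit 4B: $1,500 | Unit 5A: $1,050 | Unit G1: $2,150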